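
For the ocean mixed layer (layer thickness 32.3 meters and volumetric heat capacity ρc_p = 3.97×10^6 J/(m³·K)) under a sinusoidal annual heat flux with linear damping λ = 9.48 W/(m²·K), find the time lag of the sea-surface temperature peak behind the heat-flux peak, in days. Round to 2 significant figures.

71 days

Areal heat capacity C = ρc_p × D = 3.97×10^6 × 32.3 = 1.28×10^8 J/(m²·K).
ω = 2π / 3.15×10^7 s = 1.99×10^-7 s⁻¹.
Phase lag φ = arctan(Cω/λ) = arctan(25.5/9.48) = 1.22 rad.
Time lag = φ / ω = 1.22 / 1.99×10^-7 = 6.10×10^6 s = 70.6 days.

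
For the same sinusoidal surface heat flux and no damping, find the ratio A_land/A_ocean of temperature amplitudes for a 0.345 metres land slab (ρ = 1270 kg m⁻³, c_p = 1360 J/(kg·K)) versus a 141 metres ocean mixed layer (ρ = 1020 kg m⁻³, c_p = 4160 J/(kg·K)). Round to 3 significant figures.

C_ocean = 1020 × 4160 × 141 = 5.98×10^8 J/(m²·K).
C_land = 1270 × 1360 × 0.345 = 5.96×10^5 J/(m²·K).
Undamped amplitude ∝ 1/C, so A_land/A_ocean = C_ocean/C_land = 1000.

1000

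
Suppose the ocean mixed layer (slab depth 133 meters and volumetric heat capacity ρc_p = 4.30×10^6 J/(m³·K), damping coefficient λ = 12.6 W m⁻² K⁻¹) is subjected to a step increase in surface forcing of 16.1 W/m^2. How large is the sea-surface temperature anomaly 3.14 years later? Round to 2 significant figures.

Areal heat capacity C = ρc_p × D = 4.30×10^6 × 133 = 5.72×10^8 J m⁻² K⁻¹.
τ = C / λ = 5.72×10^8 / 12.6 = 4.54×10^7 s.
Equilibrium anomaly ΔT_eq = F / λ = 16.1 / 12.6 = 1.28 K.
t = 3.14 years = 9.91×10^7 s, so t/τ = 2.18.
ΔT(t) = ΔT_eq (1 − e^(−t/τ)) = 1.28 × (1 − e^−2.18) = 1.13 K.

1.1 K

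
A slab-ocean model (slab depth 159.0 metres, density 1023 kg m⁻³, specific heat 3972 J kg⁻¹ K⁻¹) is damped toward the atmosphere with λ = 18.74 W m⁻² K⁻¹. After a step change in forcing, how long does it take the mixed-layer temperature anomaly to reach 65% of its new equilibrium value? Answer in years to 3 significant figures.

1.15 years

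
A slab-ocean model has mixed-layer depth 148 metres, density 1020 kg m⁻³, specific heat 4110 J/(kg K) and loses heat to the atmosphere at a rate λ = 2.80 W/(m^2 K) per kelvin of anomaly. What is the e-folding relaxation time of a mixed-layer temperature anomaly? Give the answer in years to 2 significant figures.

7.0 years

Areal heat capacity C = ρ c_p D = 1020 × 4110 × 148 = 6.20×10^8 J/(m^2 K).
Relaxation time τ = C / λ = 6.20×10^8 / 2.80 = 2.22×10^8 s.
In years: 2.22×10^8 s / (3.156×10^7 s/year) = 7.02 years.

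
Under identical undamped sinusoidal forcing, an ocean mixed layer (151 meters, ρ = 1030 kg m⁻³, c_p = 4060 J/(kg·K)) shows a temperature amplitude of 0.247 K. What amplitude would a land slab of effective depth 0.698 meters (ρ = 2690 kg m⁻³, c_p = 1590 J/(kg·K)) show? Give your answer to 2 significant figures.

52 K

C_ocean = 6.31×10^8 J/(m²·K); C_land = 2.99×10^6 J/(m²·K).
A ∝ 1/C ⇒ A_land = A_ocean × C_ocean/C_land = 0.247 × 212 = 52.2 K.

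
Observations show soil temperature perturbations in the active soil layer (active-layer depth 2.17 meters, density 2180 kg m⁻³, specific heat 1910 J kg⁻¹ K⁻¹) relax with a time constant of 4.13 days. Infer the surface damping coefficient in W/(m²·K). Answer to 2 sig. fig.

25

Areal heat capacity C = ρ c_p D = 2180 × 1910 × 2.17 = 9.04×10^6 J/(m^2 K).
τ = 4.13 days = 3.57×10^5 s.
λ = C / τ = 9.04×10^6 / 3.57×10^5 = 25.3 W/(m²·K).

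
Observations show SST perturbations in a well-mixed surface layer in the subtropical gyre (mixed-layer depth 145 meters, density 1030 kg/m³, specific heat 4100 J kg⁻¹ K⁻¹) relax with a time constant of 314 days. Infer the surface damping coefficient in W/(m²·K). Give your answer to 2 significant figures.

23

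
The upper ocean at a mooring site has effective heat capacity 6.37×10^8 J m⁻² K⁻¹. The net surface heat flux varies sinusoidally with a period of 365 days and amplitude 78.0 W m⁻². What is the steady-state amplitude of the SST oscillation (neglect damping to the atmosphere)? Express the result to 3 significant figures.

Areal heat capacity C = 6.37×10^8 J m⁻² K⁻¹ (given).
Angular frequency ω = 2π / T = 2π / 3.15×10^7 s = 1.99×10^-7 s⁻¹.
Cω = 6.37×10^8 × 1.99×10^-7 = 127 W/(m²·K).
Amplitude A = F₀ / (Cω) = 78.0 / 127 = 0.615 K.

0.615 K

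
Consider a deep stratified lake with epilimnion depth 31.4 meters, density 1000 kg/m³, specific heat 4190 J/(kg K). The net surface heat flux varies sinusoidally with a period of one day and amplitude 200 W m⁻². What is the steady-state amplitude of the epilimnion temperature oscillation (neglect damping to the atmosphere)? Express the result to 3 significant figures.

0.0209 K

Areal heat capacity C = ρ c_p D = 1000 × 4190 × 31.4 = 1.32×10^8 J m⁻² K⁻¹.
Angular frequency ω = 2π / T = 2π / 86400 s = 7.27×10^-5 s⁻¹.
Cω = 1.32×10^8 × 7.27×10^-5 = 9570 W/(m²·K).
Amplitude A = F₀ / (Cω) = 200 / 9570 = 0.0209 K.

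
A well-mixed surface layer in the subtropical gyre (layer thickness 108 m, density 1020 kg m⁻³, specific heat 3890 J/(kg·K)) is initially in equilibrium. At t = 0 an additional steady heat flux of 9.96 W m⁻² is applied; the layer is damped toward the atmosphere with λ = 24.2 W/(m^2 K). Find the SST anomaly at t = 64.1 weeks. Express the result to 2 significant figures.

0.37 K

Areal heat capacity C = ρ c_p D = 1020 × 3890 × 108 = 4.29×10^8 J/(m²·K).
τ = C / λ = 4.29×10^8 / 24.2 = 1.77×10^7 s.
Equilibrium anomaly ΔT_eq = F / λ = 9.96 / 24.2 = 0.412 K.
t = 64.1 weeks = 3.88×10^7 s, so t/τ = 2.19.
ΔT(t) = ΔT_eq (1 − e^(−t/τ)) = 0.412 × (1 − e^−2.19) = 0.365 K.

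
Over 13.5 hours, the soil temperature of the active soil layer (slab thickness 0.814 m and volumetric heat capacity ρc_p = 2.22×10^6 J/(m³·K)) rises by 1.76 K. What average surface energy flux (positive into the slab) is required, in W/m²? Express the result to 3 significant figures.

Areal heat capacity C = ρc_p × D = 2.22×10^6 × 0.814 = 1.81×10^6 J/(m^2 K).
Required heat per unit area: Q = C ΔT = 1.81×10^6 × 1.76 = 3.18×10^6 J/m².
Flux F = Q / Δt = 3.18×10^6 / 48600 s = 65.4 W/m².

65.4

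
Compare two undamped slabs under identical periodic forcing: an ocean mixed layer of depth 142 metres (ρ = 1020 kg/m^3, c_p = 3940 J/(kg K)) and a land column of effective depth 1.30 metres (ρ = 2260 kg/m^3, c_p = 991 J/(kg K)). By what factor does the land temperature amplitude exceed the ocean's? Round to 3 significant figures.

C_ocean = 1020 × 3940 × 142 = 5.71×10^8 J/(m²·K).
C_land = 2260 × 991 × 1.30 = 2.91×10^6 J/(m²·K).
Undamped amplitude ∝ 1/C, so A_land/A_ocean = C_ocean/C_land = 196.

196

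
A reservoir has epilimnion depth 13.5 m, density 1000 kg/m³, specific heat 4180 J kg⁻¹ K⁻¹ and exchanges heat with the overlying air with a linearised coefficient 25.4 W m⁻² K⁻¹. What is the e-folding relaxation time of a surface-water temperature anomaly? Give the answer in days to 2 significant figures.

Areal heat capacity C = ρ c_p D = 1000 × 4180 × 13.5 = 5.64×10^7 J/(m²·K).
Relaxation time τ = C / λ = 5.64×10^7 / 25.4 = 2.22×10^6 s.
In days: 2.22×10^6 s / (86400 s/day) = 25.7 days.

26 days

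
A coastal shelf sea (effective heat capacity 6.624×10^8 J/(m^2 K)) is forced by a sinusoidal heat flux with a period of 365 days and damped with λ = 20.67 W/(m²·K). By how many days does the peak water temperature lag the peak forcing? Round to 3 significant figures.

Areal heat capacity C = 6.624×10^8 J/(m^2 K) (given).
ω = 2π / 3.15×10^7 s = 1.99×10^-7 s⁻¹.
Phase lag φ = arctan(Cω/λ) = arctan(132/20.67) = 1.42 rad.
Time lag = φ / ω = 1.42 / 1.99×10^-7 = 7.10×10^6 s = 82.2 days.

82.2 days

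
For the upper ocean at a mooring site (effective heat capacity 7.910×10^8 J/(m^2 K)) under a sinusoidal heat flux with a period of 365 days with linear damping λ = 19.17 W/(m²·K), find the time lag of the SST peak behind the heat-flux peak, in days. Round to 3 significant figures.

Areal heat capacity C = 7.910×10^8 J/(m^2 K) (given).
ω = 2π / 3.15×10^7 s = 1.99×10^-7 s⁻¹.
Phase lag φ = arctan(Cω/λ) = arctan(158/19.17) = 1.45 rad.
Time lag = φ / ω = 1.45 / 1.99×10^-7 = 7.28×10^6 s = 84.2 days.

84.2 days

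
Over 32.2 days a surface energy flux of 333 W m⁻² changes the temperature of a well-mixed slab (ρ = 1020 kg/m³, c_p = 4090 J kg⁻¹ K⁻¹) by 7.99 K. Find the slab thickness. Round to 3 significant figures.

Heat input Q = F Δt = 333 × 2.78×10^6 s = 9.26×10^8 J/m².
Required areal heat capacity C = Q / ΔT = 1.16×10^8 J/(m²·K).
Depth D = C / (ρ c_p) = 1.16×10^8 / (1020 × 4090) = 27.8 m.

27.8 m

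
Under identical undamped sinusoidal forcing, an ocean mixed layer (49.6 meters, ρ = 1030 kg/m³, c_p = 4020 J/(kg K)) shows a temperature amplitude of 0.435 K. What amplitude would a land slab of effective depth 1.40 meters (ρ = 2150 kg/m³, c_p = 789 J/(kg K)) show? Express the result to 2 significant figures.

C_ocean = 2.05×10^8 J/(m²·K); C_land = 2.37×10^6 J/(m²·K).
A ∝ 1/C ⇒ A_land = A_ocean × C_ocean/C_land = 0.435 × 86.5 = 37.6 K.

38 K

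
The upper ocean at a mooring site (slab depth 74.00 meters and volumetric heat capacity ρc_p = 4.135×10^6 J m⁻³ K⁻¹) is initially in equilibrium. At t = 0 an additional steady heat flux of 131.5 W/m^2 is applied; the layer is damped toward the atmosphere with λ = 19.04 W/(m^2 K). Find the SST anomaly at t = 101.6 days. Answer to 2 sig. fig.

Areal heat capacity C = ρc_p × D = 4.135×10^6 × 74.00 = 3.06×10^8 J/(m²·K).
τ = C / λ = 3.06×10^8 / 19.04 = 1.61×10^7 s.
Equilibrium anomaly ΔT_eq = F / λ = 131.5 / 19.04 = 6.91 K.
t = 101.6 days = 8.78×10^6 s, so t/τ = 0.546.
ΔT(t) = ΔT_eq (1 − e^(−t/τ)) = 6.91 × (1 − e^−0.546) = 2.91 K.

2.9 K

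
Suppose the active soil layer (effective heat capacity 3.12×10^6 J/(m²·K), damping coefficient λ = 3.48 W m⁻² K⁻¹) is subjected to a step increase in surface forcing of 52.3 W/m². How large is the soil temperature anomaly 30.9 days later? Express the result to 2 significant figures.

14 K

Areal heat capacity C = 3.12×10^6 J/(m²·K) (given).
τ = C / λ = 3.12×10^6 / 3.48 = 8.97×10^5 s.
Equilibrium anomaly ΔT_eq = F / λ = 52.3 / 3.48 = 15.0 K.
t = 30.9 days = 2.67×10^6 s, so t/τ = 2.98.
ΔT(t) = ΔT_eq (1 − e^(−t/τ)) = 15.0 × (1 − e^−2.98) = 14.3 K.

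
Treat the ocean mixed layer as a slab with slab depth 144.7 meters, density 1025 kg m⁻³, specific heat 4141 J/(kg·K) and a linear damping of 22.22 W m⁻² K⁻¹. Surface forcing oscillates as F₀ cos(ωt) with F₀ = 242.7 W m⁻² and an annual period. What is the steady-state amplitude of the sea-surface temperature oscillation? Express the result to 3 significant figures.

Areal heat capacity C = ρ c_p D = 1025 × 4141 × 144.7 = 6.14×10^8 J/(m^2 K).
Angular frequency ω = 2π / T = 2π / 3.15×10^7 s = 1.99×10^-7 s⁻¹.
√((Cω)² + λ²) = √((122)² + 22.22²) = 124 W/(m²·K).
Amplitude A = F₀ / √((Cω)²+λ²) = 242.7 / 124 = 1.95 K.

1.95 K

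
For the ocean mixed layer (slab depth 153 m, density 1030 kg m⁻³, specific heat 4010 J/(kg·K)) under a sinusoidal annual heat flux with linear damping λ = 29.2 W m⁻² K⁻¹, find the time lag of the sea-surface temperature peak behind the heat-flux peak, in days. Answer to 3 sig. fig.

78.0 days

Areal heat capacity C = ρ c_p D = 1030 × 4010 × 153 = 6.32×10^8 J m⁻² K⁻¹.
ω = 2π / 3.15×10^7 s = 1.99×10^-7 s⁻¹.
Phase lag φ = arctan(Cω/λ) = arctan(126/29.2) = 1.34 rad.
Time lag = φ / ω = 1.34 / 1.99×10^-7 = 6.74×10^6 s = 78.0 days.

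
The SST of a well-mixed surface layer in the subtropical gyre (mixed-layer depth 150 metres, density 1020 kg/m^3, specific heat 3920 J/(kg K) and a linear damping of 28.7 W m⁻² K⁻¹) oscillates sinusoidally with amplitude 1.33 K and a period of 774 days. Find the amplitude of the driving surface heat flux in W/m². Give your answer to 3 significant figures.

84.1

Areal heat capacity C = ρ c_p D = 1020 × 3920 × 150 = 6.00×10^8 J/(m²·K).
ω = 2π / 6.69×10^7 s = 9.40×10^-8 s⁻¹.
√((Cω)² + λ²) = √((56.4)² + 28.7²) = 63.2 W/(m²·K).
F₀ = A × √((Cω)²+λ²) = 1.33 × 63.2 = 84.1 W/m².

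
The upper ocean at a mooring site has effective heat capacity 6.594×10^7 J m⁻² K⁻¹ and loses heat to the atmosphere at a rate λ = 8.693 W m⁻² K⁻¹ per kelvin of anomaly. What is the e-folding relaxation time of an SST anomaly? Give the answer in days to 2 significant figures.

Areal heat capacity C = 6.594×10^7 J m⁻² K⁻¹ (given).
Relaxation time τ = C / λ = 6.59×10^7 / 8.693 = 7.59×10^6 s.
In days: 7.59×10^6 s / (86400 s/day) = 87.8 days.

88 days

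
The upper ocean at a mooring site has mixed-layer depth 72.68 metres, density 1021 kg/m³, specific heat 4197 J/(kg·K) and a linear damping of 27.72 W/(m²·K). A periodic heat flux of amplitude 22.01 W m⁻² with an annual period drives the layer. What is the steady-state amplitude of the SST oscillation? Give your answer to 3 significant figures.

0.324 K

Areal heat capacity C = ρ c_p D = 1021 × 4197 × 72.68 = 3.11×10^8 J m⁻² K⁻¹.
Angular frequency ω = 2π / T = 2π / 3.15×10^7 s = 1.99×10^-7 s⁻¹.
√((Cω)² + λ²) = √((62.1)² + 27.72²) = 68.0 W/(m²·K).
Amplitude A = F₀ / √((Cω)²+λ²) = 22.01 / 68.0 = 0.324 K.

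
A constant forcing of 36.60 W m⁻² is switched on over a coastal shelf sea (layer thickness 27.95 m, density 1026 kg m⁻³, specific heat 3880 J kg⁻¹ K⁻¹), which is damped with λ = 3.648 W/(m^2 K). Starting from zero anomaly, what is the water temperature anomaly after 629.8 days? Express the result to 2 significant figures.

8.3 K

Areal heat capacity C = ρ c_p D = 1026 × 3880 × 27.95 = 1.11×10^8 J m⁻² K⁻¹.
τ = C / λ = 1.11×10^8 / 3.648 = 3.05×10^7 s.
Equilibrium anomaly ΔT_eq = F / λ = 36.60 / 3.648 = 10.0 K.
t = 629.8 days = 5.44×10^7 s, so t/τ = 1.78.
ΔT(t) = ΔT_eq (1 − e^(−t/τ)) = 10.0 × (1 − e^−1.78) = 8.35 K.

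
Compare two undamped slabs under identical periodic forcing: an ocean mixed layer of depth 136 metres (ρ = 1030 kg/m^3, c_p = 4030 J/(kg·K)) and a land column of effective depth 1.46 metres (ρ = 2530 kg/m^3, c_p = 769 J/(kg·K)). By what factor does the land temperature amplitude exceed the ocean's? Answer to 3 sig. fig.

C_ocean = 1030 × 4030 × 136 = 5.65×10^8 J/(m²·K).
C_land = 2530 × 769 × 1.46 = 2.84×10^6 J/(m²·K).
Undamped amplitude ∝ 1/C, so A_land/A_ocean = C_ocean/C_land = 199.

199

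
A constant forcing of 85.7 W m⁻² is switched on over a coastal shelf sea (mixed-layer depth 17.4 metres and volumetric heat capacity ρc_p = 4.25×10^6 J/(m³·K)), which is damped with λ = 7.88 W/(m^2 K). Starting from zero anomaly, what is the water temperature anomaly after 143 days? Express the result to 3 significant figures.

7.96 K

Areal heat capacity C = ρc_p × D = 4.25×10^6 × 17.4 = 7.40×10^7 J m⁻² K⁻¹.
τ = C / λ = 7.40×10^7 / 7.88 = 9.38×10^6 s.
Equilibrium anomaly ΔT_eq = F / λ = 85.7 / 7.88 = 10.9 K.
t = 143 days = 1.24×10^7 s, so t/τ = 1.32.
ΔT(t) = ΔT_eq (1 − e^(−t/τ)) = 10.9 × (1 − e^−1.32) = 7.96 K.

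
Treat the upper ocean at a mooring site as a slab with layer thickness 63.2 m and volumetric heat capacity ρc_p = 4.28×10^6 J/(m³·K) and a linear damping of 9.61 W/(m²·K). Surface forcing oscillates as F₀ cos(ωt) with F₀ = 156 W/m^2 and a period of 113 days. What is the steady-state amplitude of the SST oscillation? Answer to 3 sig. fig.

Areal heat capacity C = ρc_p × D = 4.28×10^6 × 63.2 = 2.70×10^8 J m⁻² K⁻¹.
Angular frequency ω = 2π / T = 2π / 9.76×10^6 s = 6.44×10^-7 s⁻¹.
√((Cω)² + λ²) = √((174)² + 9.61²) = 174 W/(m²·K).
Amplitude A = F₀ / √((Cω)²+λ²) = 156 / 174 = 0.895 K.

0.895 K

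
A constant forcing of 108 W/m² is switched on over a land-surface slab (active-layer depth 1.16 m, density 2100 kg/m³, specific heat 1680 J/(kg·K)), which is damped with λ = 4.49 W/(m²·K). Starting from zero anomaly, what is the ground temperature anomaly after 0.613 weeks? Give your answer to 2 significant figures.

8.0 K

Areal heat capacity C = ρ c_p D = 2100 × 1680 × 1.16 = 4.09×10^6 J/(m²·K).
τ = C / λ = 4.09×10^6 / 4.49 = 9.11×10^5 s.
Equilibrium anomaly ΔT_eq = F / λ = 108 / 4.49 = 24.1 K.
t = 0.613 weeks = 3.71×10^5 s, so t/τ = 0.407.
ΔT(t) = ΔT_eq (1 − e^(−t/τ)) = 24.1 × (1 − e^−0.407) = 8.04 K.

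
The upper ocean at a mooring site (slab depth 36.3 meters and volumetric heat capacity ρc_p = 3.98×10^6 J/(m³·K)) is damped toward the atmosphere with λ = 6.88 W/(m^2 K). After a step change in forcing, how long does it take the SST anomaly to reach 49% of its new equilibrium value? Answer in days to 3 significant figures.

164 days

Areal heat capacity C = ρc_p × D = 3.98×10^6 × 36.3 = 1.44×10^8 J m⁻² K⁻¹.
τ = C / λ = 1.44×10^8 / 6.88 = 2.10×10^7 s.
Fraction reached: 1 − e^(−t/τ) = 0.49 ⇒ t = −τ ln(1 − 0.49) = τ × 0.673.
t = 1.41×10^7 s = 164 days.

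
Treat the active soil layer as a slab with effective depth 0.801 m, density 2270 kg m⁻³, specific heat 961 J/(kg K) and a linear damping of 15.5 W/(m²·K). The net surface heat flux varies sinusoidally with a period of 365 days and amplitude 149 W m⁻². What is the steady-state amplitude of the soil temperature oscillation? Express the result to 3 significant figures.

9.61 K

Areal heat capacity C = ρ c_p D = 2270 × 961 × 0.801 = 1.75×10^6 J/(m²·K).
Angular frequency ω = 2π / T = 2π / 3.15×10^7 s = 1.99×10^-7 s⁻¹.
√((Cω)² + λ²) = √((0.348)² + 15.5²) = 15.5 W/(m²·K).
Amplitude A = F₀ / √((Cω)²+λ²) = 149 / 15.5 = 9.61 K.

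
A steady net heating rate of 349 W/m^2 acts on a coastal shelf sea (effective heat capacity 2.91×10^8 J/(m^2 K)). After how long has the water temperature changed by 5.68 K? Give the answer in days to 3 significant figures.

Areal heat capacity C = 2.91×10^8 J/(m^2 K) (given).
Time required: Δt = C ΔT / F = 2.91×10^8 × 5.68 / 349 = 4.74×10^6 s.
In days: 4.74×10^6 s / (86400 s/day) = 54.8 days.

54.8 days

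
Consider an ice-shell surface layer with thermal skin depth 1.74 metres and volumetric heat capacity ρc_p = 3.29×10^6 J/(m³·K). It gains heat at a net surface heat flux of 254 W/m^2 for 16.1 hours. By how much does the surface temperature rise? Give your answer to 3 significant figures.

Areal heat capacity C = ρc_p × D = 3.29×10^6 × 1.74 = 5.72×10^6 J/(m^2 K).
Net heat input Q = F Δt = 254 × (16.1 hours × 3600 s/hour) = 1.47×10^7 J/m².
ΔT = Q / C = 1.47×10^7 / 5.72×10^6 = 2.57 K.

2.57 K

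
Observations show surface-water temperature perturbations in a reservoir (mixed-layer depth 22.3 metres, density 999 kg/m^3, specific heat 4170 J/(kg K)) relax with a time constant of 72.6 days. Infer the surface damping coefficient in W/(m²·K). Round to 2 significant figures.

Areal heat capacity C = ρ c_p D = 999 × 4170 × 22.3 = 9.29×10^7 J/(m²·K).
τ = 72.6 days = 6.27×10^6 s.
λ = C / τ = 9.29×10^7 / 6.27×10^6 = 14.8 W/(m²·K).

15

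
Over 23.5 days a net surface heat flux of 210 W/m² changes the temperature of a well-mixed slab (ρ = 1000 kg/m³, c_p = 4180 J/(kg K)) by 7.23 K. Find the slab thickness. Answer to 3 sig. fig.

Heat input Q = F Δt = 210 × 2.03×10^6 s = 4.26×10^8 J/m².
Required areal heat capacity C = Q / ΔT = 5.90×10^7 J/(m²·K).
Depth D = C / (ρ c_p) = 5.90×10^7 / (1000 × 4180) = 14.1 m.

14.1 m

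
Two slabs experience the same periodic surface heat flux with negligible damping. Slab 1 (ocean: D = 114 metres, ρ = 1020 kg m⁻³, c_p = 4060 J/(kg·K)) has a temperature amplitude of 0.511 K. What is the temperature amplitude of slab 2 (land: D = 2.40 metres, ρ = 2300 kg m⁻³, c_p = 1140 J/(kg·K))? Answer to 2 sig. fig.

C_ocean = 4.72×10^8 J/(m²·K); C_land = 6.29×10^6 J/(m²·K).
A ∝ 1/C ⇒ A_land = A_ocean × C_ocean/C_land = 0.511 × 75.0 = 38.3 K.

38 K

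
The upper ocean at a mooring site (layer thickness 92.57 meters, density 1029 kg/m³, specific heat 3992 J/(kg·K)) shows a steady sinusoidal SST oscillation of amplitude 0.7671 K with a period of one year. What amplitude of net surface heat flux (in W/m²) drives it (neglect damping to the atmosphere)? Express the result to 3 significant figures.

Areal heat capacity C = ρ c_p D = 1029 × 3992 × 92.57 = 3.80×10^8 J/(m²·K).
ω = 2π / 3.15×10^7 s = 1.99×10^-7 s⁻¹.
Cω = 3.80×10^8 × 1.99×10^-7 = 75.8 W/(m²·K).
F₀ = A × Cω = 0.7671 × 75.8 = 58.1 W/m².

58.1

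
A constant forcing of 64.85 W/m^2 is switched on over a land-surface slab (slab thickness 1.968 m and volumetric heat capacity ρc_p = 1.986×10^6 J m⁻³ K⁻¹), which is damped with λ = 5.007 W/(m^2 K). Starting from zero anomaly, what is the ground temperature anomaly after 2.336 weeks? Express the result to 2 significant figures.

11 K

Areal heat capacity C = ρc_p × D = 1.986×10^6 × 1.968 = 3.91×10^6 J/(m²·K).
τ = C / λ = 3.91×10^6 / 5.007 = 7.81×10^5 s.
Equilibrium anomaly ΔT_eq = F / λ = 64.85 / 5.007 = 13.0 K.
t = 2.336 weeks = 1.41×10^6 s, so t/τ = 1.81.
ΔT(t) = ΔT_eq (1 − e^(−t/τ)) = 13.0 × (1 − e^−1.81) = 10.8 K.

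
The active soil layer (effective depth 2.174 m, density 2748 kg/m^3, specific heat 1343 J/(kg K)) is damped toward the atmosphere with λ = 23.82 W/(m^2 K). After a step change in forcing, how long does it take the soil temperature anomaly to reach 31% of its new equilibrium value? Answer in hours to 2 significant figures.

Areal heat capacity C = ρ c_p D = 2748 × 1343 × 2.174 = 8.02×10^6 J/(m²·K).
τ = C / λ = 8.02×10^6 / 23.82 = 3.37×10^5 s.
Fraction reached: 1 − e^(−t/τ) = 0.31 ⇒ t = −τ ln(1 − 0.31) = τ × 0.371.
t = 1.25×10^5 s = 34.7 hours.

35 hours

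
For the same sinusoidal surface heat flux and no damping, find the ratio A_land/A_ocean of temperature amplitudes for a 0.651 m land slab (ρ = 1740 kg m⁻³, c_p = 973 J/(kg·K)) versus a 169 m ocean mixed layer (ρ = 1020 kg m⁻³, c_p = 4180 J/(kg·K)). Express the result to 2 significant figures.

650

C_ocean = 1020 × 4180 × 169 = 7.21×10^8 J/(m²·K).
C_land = 1740 × 973 × 0.651 = 1.10×10^6 J/(m²·K).
Undamped amplitude ∝ 1/C, so A_land/A_ocean = C_ocean/C_land = 654.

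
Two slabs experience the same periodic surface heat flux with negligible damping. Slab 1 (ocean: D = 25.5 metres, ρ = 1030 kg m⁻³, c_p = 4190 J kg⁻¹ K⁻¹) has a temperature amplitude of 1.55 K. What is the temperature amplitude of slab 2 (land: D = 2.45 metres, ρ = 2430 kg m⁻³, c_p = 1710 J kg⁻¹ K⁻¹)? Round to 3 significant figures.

C_ocean = 1.10×10^8 J/(m²·K); C_land = 1.02×10^7 J/(m²·K).
A ∝ 1/C ⇒ A_land = A_ocean × C_ocean/C_land = 1.55 × 10.8 = 16.8 K.

16.8 K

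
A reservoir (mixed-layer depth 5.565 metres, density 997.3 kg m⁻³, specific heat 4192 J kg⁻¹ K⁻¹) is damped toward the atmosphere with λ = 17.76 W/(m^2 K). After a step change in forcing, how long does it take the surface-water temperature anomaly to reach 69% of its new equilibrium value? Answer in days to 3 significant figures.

17.8 days

Areal heat capacity C = ρ c_p D = 997.3 × 4192 × 5.565 = 2.33×10^7 J/(m²·K).
τ = C / λ = 2.33×10^7 / 17.76 = 1.31×10^6 s.
Fraction reached: 1 − e^(−t/τ) = 0.69 ⇒ t = −τ ln(1 − 0.69) = τ × 1.17.
t = 1.53×10^6 s = 17.8 days.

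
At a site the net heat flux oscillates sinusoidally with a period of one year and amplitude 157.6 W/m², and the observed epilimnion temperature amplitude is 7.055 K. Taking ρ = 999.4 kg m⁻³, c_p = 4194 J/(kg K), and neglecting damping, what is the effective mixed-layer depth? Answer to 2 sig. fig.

27 m

ω = 2π / 3.15×10^7 s = 1.99×10^-7 s⁻¹.
Required C = F₀ / (A ω) = 157.6 / (7.055 × 1.99×10^-7) = 1.12×10^8 J/(m²·K).
D = C / (ρ c_p) = 1.12×10^8 / (999.4 × 4194) = 26.7 m.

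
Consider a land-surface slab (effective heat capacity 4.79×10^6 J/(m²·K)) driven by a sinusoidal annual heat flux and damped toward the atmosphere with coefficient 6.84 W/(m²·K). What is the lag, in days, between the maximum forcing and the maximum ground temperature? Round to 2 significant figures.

8.1 days

Areal heat capacity C = 4.79×10^6 J/(m²·K) (given).
ω = 2π / 3.15×10^7 s = 1.99×10^-7 s⁻¹.
Phase lag φ = arctan(Cω/λ) = arctan(0.954/6.84) = 0.139 rad.
Time lag = φ / ω = 0.139 / 1.99×10^-7 = 6.96×10^5 s = 8.05 days.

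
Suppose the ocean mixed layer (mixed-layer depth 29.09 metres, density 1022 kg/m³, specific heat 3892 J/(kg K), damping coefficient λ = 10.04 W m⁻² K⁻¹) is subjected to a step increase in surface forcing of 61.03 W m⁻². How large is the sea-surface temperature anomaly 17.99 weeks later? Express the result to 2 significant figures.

3.7 K

Areal heat capacity C = ρ c_p D = 1022 × 3892 × 29.09 = 1.16×10^8 J m⁻² K⁻¹.
τ = C / λ = 1.16×10^8 / 10.04 = 1.15×10^7 s.
Equilibrium anomaly ΔT_eq = F / λ = 61.03 / 10.04 = 6.08 K.
t = 17.99 weeks = 1.09×10^7 s, so t/τ = 0.944.
ΔT(t) = ΔT_eq (1 − e^(−t/τ)) = 6.08 × (1 − e^−0.944) = 3.71 K.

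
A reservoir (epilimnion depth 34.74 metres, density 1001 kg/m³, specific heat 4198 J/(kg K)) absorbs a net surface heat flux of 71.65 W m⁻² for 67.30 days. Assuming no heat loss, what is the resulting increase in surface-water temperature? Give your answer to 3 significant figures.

Areal heat capacity C = ρ c_p D = 1001 × 4198 × 34.74 = 1.46×10^8 J m⁻² K⁻¹.
Net heat input Q = F Δt = 71.65 × (67.30 days × 86400 s/day) = 4.17×10^8 J/m².
ΔT = Q / C = 4.17×10^8 / 1.46×10^8 = 2.85 K.

2.85 K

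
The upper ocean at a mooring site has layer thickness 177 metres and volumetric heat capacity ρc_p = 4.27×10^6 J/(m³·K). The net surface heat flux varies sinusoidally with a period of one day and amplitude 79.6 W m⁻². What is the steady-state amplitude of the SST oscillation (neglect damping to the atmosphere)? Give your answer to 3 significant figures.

Areal heat capacity C = ρc_p × D = 4.27×10^6 × 177 = 7.56×10^8 J/(m²·K).
Angular frequency ω = 2π / T = 2π / 86400 s = 7.27×10^-5 s⁻¹.
Cω = 7.56×10^8 × 7.27×10^-5 = 55000 W/(m²·K).
Amplitude A = F₀ / (Cω) = 79.6 / 55000 = 0.00145 K.

0.00145 K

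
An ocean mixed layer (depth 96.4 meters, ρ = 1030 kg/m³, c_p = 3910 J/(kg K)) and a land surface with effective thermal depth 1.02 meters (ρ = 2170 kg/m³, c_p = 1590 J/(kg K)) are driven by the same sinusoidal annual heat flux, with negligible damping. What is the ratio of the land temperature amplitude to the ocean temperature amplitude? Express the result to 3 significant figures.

C_ocean = 1030 × 3910 × 96.4 = 3.88×10^8 J/(m²·K).
C_land = 2170 × 1590 × 1.02 = 3.52×10^6 J/(m²·K).
Undamped amplitude ∝ 1/C, so A_land/A_ocean = C_ocean/C_land = 110.

110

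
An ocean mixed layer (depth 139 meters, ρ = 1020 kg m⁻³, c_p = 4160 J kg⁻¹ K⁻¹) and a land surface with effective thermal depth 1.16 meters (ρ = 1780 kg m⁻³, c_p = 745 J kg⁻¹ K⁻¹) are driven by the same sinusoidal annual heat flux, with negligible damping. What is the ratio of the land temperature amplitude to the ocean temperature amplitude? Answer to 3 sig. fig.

C_ocean = 1020 × 4160 × 139 = 5.90×10^8 J/(m²·K).
C_land = 1780 × 745 × 1.16 = 1.54×10^6 J/(m²·K).
Undamped amplitude ∝ 1/C, so A_land/A_ocean = C_ocean/C_land = 383.

383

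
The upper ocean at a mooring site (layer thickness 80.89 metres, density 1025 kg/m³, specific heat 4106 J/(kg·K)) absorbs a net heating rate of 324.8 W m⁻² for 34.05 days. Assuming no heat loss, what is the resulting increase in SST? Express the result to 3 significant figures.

2.81 K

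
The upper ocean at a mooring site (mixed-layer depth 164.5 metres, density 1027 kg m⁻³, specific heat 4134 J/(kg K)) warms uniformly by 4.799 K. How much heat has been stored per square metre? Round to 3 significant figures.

Areal heat capacity C = ρ c_p D = 1027 × 4134 × 164.5 = 6.98×10^8 J/(m^2 K).
ΔQ = C ΔT = 6.98×10^8 × 4.799 = 3.35×10^9 J/m².

3.35×10^9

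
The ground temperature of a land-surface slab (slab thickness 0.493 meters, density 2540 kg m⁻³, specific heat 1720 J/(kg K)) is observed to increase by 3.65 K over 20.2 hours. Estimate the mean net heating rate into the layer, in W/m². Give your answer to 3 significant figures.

108

Areal heat capacity C = ρ c_p D = 2540 × 1720 × 0.493 = 2.15×10^6 J/(m^2 K).
Required heat per unit area: Q = C ΔT = 2.15×10^6 × 3.65 = 7.86×10^6 J/m².
Flux F = Q / Δt = 7.86×10^6 / 72700 s = 108 W/m².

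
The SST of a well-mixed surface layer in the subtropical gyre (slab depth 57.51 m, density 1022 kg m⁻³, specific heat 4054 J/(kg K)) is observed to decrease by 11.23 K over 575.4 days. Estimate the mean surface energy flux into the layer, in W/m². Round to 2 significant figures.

-54

Areal heat capacity C = ρ c_p D = 1022 × 4054 × 57.51 = 2.38×10^8 J/(m²·K).
Required heat per unit area: Q = C ΔT = 2.38×10^8 × -11.23 = -2.68×10^9 J/m².
Flux F = Q / Δt = -2.68×10^9 / 4.97×10^7 s = -53.8 W/m².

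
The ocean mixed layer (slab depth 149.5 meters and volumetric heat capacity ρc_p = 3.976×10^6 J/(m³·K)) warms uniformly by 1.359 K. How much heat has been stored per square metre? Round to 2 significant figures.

8.1×10^8

Areal heat capacity C = ρc_p × D = 3.976×10^6 × 149.5 = 5.94×10^8 J/(m^2 K).
ΔQ = C ΔT = 5.94×10^8 × 1.359 = 8.08×10^8 J/m².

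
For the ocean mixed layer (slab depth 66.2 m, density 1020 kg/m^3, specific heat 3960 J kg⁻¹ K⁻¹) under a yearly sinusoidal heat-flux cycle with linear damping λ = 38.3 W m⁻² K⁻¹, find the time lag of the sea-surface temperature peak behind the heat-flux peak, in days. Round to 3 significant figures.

55.0 days

Areal heat capacity C = ρ c_p D = 1020 × 3960 × 66.2 = 2.67×10^8 J/(m²·K).
ω = 2π / 3.15×10^7 s = 1.99×10^-7 s⁻¹.
Phase lag φ = arctan(Cω/λ) = arctan(53.3/38.3) = 0.947 rad.
Time lag = φ / ω = 0.947 / 1.99×10^-7 = 4.76×10^6 s = 55.0 days.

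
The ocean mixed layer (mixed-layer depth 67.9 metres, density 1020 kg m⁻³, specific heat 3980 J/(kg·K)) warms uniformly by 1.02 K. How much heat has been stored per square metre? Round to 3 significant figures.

2.81×10^8

Areal heat capacity C = ρ c_p D = 1020 × 3980 × 67.9 = 2.76×10^8 J m⁻² K⁻¹.
ΔQ = C ΔT = 2.76×10^8 × 1.02 = 2.81×10^8 J/m².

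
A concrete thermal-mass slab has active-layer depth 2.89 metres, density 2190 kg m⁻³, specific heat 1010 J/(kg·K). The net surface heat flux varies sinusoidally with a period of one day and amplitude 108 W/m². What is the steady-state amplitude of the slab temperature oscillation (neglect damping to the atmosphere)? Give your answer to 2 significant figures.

Areal heat capacity C = ρ c_p D = 2190 × 1010 × 2.89 = 6.39×10^6 J/(m^2 K).
Angular frequency ω = 2π / T = 2π / 86400 s = 7.27×10^-5 s⁻¹.
Cω = 6.39×10^6 × 7.27×10^-5 = 465 W/(m²·K).
Amplitude A = F₀ / (Cω) = 108 / 465 = 0.232 K.

0.23 K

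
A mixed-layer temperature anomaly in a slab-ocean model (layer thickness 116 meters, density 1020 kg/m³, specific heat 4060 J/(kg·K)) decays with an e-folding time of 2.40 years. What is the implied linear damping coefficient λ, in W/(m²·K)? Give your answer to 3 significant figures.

Areal heat capacity C = ρ c_p D = 1020 × 4060 × 116 = 4.80×10^8 J/(m²·K).
τ = 2.40 years = 7.57×10^7 s.
λ = C / τ = 4.80×10^8 / 7.57×10^7 = 6.34 W/(m²·K).

6.34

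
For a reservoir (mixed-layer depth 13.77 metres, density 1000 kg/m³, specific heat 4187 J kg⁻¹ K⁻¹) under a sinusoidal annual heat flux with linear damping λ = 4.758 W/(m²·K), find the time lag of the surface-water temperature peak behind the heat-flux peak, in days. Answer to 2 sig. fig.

68 days

Areal heat capacity C = ρ c_p D = 1000 × 4187 × 13.77 = 5.77×10^7 J m⁻² K⁻¹.
ω = 2π / 3.15×10^7 s = 1.99×10^-7 s⁻¹.
Phase lag φ = arctan(Cω/λ) = arctan(11.5/4.758) = 1.18 rad.
Time lag = φ / ω = 1.18 / 1.99×10^-7 = 5.91×10^6 s = 68.4 days.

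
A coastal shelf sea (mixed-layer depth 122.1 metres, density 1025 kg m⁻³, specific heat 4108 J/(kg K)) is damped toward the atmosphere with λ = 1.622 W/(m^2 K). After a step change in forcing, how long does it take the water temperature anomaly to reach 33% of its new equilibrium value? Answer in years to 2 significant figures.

4.0 years

Areal heat capacity C = ρ c_p D = 1025 × 4108 × 122.1 = 5.14×10^8 J/(m²·K).
τ = C / λ = 5.14×10^8 / 1.622 = 3.17×10^8 s.
Fraction reached: 1 − e^(−t/τ) = 0.33 ⇒ t = −τ ln(1 − 0.33) = τ × 0.400.
t = 1.27×10^8 s = 4.02 years.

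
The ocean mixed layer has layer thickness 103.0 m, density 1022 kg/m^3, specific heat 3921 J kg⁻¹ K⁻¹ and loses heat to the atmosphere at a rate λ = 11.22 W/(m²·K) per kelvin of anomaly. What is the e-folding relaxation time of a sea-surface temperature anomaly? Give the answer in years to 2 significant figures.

1.2 years

Areal heat capacity C = ρ c_p D = 1022 × 3921 × 103.0 = 4.13×10^8 J/(m^2 K).
Relaxation time τ = C / λ = 4.13×10^8 / 11.22 = 3.68×10^7 s.
In years: 3.68×10^7 s / (3.156×10^7 s/year) = 1.17 years.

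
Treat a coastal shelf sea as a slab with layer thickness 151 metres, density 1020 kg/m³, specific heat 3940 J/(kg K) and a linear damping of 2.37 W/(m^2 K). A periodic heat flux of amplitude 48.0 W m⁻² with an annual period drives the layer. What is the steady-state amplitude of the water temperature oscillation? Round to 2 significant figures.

Areal heat capacity C = ρ c_p D = 1020 × 3940 × 151 = 6.07×10^8 J/(m²·K).
Angular frequency ω = 2π / T = 2π / 3.15×10^7 s = 1.99×10^-7 s⁻¹.
√((Cω)² + λ²) = √((121)² + 2.37²) = 121 W/(m²·K).
Amplitude A = F₀ / √((Cω)²+λ²) = 48.0 / 121 = 0.397 K.

0.40 K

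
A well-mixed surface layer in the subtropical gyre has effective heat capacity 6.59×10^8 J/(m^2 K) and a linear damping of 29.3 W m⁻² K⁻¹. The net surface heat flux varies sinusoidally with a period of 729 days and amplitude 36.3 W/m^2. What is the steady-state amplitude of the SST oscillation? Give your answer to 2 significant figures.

0.50 K

Areal heat capacity C = 6.59×10^8 J/(m^2 K) (given).
Angular frequency ω = 2π / T = 2π / 6.30×10^7 s = 9.98×10^-8 s⁻¹.
√((Cω)² + λ²) = √((65.7)² + 29.3²) = 72.0 W/(m²·K).
Amplitude A = F₀ / √((Cω)²+λ²) = 36.3 / 72.0 = 0.504 K.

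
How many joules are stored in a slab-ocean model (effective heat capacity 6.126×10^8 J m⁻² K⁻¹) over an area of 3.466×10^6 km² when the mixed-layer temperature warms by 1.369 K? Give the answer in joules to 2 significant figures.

2.9×10^21 J

Areal heat capacity C = 6.126×10^8 J m⁻² K⁻¹ (given).
Heat per unit area: q = C ΔT = 6.13×10^8 × 1.369 = 8.39×10^8 J/m².
Total heat: Q = q × A = 8.39×10^8 × (3.466×10^6 × 10⁶ m²) = 2.91×10^21 J.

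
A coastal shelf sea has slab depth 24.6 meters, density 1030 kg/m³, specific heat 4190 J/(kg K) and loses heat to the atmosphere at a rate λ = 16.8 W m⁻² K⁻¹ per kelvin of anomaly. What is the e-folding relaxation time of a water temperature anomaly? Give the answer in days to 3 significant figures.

Areal heat capacity C = ρ c_p D = 1030 × 4190 × 24.6 = 1.06×10^8 J/(m^2 K).
Relaxation time τ = C / λ = 1.06×10^8 / 16.8 = 6.32×10^6 s.
In days: 6.32×10^6 s / (86400 s/day) = 73.1 days.

73.1 days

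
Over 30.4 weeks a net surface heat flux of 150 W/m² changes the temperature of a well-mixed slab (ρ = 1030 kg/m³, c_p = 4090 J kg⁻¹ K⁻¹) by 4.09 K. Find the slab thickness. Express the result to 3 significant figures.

Heat input Q = F Δt = 150 × 1.84×10^7 s = 2.76×10^9 J/m².
Required areal heat capacity C = Q / ΔT = 6.74×10^8 J/(m²·K).
Depth D = C / (ρ c_p) = 6.74×10^8 / (1030 × 4090) = 160 m.

160 m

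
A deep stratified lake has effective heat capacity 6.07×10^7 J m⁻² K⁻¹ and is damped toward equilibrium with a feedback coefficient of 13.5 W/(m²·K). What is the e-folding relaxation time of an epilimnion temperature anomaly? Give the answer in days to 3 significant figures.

52.0 days

Areal heat capacity C = 6.07×10^7 J m⁻² K⁻¹ (given).
Relaxation time τ = C / λ = 6.07×10^7 / 13.5 = 4.50×10^6 s.
In days: 4.50×10^6 s / (86400 s/day) = 52.0 days.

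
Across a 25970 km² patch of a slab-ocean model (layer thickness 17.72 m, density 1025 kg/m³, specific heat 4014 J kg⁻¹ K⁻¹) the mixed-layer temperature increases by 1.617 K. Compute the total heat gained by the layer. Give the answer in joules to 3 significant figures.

Areal heat capacity C = ρ c_p D = 1025 × 4014 × 17.72 = 7.29×10^7 J/(m^2 K).
Heat per unit area: q = C ΔT = 7.29×10^7 × 1.617 = 1.18×10^8 J/m².
Total heat: Q = q × A = 1.18×10^8 × (25970 × 10⁶ m²) = 3.06×10^18 J.

3.06×10^18 J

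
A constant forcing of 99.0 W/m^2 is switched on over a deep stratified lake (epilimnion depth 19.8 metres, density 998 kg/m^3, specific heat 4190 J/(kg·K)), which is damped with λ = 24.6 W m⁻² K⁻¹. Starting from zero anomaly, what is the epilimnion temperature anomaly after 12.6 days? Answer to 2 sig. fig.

Areal heat capacity C = ρ c_p D = 998 × 4190 × 19.8 = 8.28×10^7 J/(m²·K).
τ = C / λ = 8.28×10^7 / 24.6 = 3.37×10^6 s.
Equilibrium anomaly ΔT_eq = F / λ = 99.0 / 24.6 = 4.02 K.
t = 12.6 days = 1.09×10^6 s, so t/τ = 0.323.
ΔT(t) = ΔT_eq (1 − e^(−t/τ)) = 4.02 × (1 − e^−0.323) = 1.11 K.

1.1 K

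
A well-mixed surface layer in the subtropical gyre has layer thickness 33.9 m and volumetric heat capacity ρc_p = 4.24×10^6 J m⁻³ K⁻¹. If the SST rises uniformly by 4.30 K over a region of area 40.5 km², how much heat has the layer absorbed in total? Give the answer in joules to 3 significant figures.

Areal heat capacity C = ρc_p × D = 4.24×10^6 × 33.9 = 1.44×10^8 J m⁻² K⁻¹.
Heat per unit area: q = C ΔT = 1.44×10^8 × 4.30 = 6.18×10^8 J/m².
Total heat: Q = q × A = 6.18×10^8 × (40.5 × 10⁶ m²) = 2.50×10^16 J.

2.50×10^16 J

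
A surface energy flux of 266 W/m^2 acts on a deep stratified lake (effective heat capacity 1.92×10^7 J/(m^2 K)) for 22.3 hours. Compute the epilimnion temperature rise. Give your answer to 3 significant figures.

1.11 K

Areal heat capacity C = 1.92×10^7 J/(m^2 K) (given).
Net heat input Q = F Δt = 266 × (22.3 hours × 3600 s/hour) = 2.14×10^7 J/m².
ΔT = Q / C = 2.14×10^7 / 1.92×10^7 = 1.11 K.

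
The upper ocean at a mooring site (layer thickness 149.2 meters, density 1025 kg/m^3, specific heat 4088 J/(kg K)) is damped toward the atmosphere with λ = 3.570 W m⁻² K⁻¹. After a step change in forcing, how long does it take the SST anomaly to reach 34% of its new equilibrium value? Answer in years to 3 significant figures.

Areal heat capacity C = ρ c_p D = 1025 × 4088 × 149.2 = 6.25×10^8 J/(m^2 K).
τ = C / λ = 6.25×10^8 / 3.570 = 1.75×10^8 s.
Fraction reached: 1 − e^(−t/τ) = 0.34 ⇒ t = −τ ln(1 − 0.34) = τ × 0.416.
t = 7.28×10^7 s = 2.31 years.

2.31 years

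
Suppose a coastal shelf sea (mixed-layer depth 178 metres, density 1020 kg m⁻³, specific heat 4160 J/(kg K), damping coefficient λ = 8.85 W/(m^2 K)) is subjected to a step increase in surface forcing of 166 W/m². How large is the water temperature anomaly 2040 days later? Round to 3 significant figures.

16.4 K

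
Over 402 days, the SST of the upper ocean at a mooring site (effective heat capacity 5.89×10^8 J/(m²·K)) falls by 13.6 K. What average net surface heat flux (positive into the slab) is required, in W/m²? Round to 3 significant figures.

-231

Areal heat capacity C = 5.89×10^8 J/(m²·K) (given).
Required heat per unit area: Q = C ΔT = 5.89×10^8 × -13.6 = -8.01×10^9 J/m².
Flux F = Q / Δt = -8.01×10^9 / 3.47×10^7 s = -231 W/m².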